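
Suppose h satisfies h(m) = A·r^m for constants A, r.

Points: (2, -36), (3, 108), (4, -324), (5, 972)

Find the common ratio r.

Consecutive ratio: 108/(-36) = -3, and -324/108 = -3, so r = -3.
Then A·(-3)^2 = -36 gives A = -4, and h(m) = -4·(-3)^m.

-3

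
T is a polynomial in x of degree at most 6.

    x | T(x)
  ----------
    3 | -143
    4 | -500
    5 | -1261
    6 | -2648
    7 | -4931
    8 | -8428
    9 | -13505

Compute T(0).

4

First differences: -357, -761, -1387, -2283, -3497, -5077. Second differences: -404, -626, -896, -1214, -1580. Third differences: -222, -270, -318, -366. Fourth differences: -48, -48, -48.
Level-4 differences are constant, so T has degree 4.
Fitting a degree-4 polynomial gives T(x) = -2x^4 - x³ + 4x² + 2x + 4.
Then T(0) = 4.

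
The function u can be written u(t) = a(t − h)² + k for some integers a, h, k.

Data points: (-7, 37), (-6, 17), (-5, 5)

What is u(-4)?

First differences -20, -12; second difference 8 = 2a, so a = 4.
Expanding, the t-coefficient is −2ah = -8h; matching it to the data gives h = -4, and then k = 1.
So u(t) = 4(t + 4)² + 1.
u(-4) = 4·0² + 1 = 1.

1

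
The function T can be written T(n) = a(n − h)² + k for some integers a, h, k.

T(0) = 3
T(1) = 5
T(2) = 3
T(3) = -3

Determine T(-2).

-13

First differences 2, -2, -6; second difference -4 = 2a, so a = -2.
Expanding, the n-coefficient is −2ah = 4h; matching it to the data gives h = 1, and then k = 5.
So T(n) = -2(n − 1)² + 5.
T(-2) = -2·(-3)² + 5 = -13.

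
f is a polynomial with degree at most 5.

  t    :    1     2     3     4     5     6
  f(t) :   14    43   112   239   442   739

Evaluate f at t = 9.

First differences: 29, 69, 127, 203, 297. Second differences: 40, 58, 76, 94. Third differences: 18, 18, 18.
Level-3 differences are constant, so f has degree 3.
Fitting a degree-3 polynomial gives f(t) = 3t³ + 2t² + 2t + 7.
Then f(9) = 2374.

2374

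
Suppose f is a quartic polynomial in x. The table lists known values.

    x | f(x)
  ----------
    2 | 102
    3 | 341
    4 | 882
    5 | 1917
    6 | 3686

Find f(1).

21

Write f(x) = ax^4 + bx³ + cx² + dx + e; the 5 given values yield a linear system in the 5 coefficients.
Solving, f(x) = 2x^4 + 4x³ + 5x² + 8x + 2.
Then f(1) = 21.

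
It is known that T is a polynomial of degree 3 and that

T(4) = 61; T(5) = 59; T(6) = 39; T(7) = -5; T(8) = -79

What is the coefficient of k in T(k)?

5

First differences: -2, -20, -44, -74. Second differences: -18, -24, -30. Third differences: -6, -6.
Level-3 differences are constant, so T has degree 3.
Fitting a degree-3 polynomial gives T(k) = -k³ + 6k² + 5k + 9.
The coefficient of k is 5.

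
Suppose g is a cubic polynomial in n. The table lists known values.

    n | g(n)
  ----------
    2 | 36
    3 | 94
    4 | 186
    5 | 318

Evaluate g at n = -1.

Write g(n) = an³ + bn² + cn + d; the 4 given values yield a linear system in the 4 coefficients.
Solving, g(n) = n³ + 8n² - n - 2.
Then g(-1) = 6.

6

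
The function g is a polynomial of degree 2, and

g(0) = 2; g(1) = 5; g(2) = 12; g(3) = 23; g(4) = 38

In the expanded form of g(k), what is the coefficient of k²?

2

Write g(k) = ak² + bk + c; the 5 given values yield a linear system in the 3 coefficients.
Solving, g(k) = 2k² + k + 2.
The coefficient of k² is 2.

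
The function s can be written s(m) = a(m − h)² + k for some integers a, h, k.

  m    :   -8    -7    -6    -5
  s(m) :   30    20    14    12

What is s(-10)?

62

First differences -10, -6, -2; second difference 4 = 2a, so a = 2.
Expanding, the m-coefficient is −2ah = -4h; matching it to the data gives h = -5, and then k = 12.
So s(m) = 2(m + 5)² + 12.
s(-10) = 2·(-5)² + 12 = 62.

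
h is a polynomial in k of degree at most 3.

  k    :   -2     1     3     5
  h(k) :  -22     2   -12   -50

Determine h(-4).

-68

Write h(k) = ak³ + bk² + ck + d; the 4 given values yield a linear system in the 4 coefficients.
Solving, the leading coefficient vanishes, and h(k) = -3k² + 5k.
Then h(-4) = -68.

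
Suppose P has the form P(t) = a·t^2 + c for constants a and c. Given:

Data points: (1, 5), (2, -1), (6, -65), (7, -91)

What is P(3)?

From P(1) = 5 and P(2) = -1: 1a + c = 5 and 4a + c = -1.
Subtracting: 3a = -6, so a = -2; then c = 5 − (-2)·1 = 7.
So P(t) = -2t² + 7, and P(3) = -11.

-11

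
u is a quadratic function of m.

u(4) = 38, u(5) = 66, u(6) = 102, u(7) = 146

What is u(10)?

326

Write u(m) = am² + bm + c; the 4 given values yield a linear system in the 3 coefficients.
Solving, u(m) = 4m² - 8m + 6.
Then u(10) = 326.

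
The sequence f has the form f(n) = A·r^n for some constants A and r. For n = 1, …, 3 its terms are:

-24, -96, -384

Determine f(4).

Consecutive ratio: -96/(-24) = 4, and -384/(-96) = 4, so r = 4.
Then A·4^1 = -24 gives A = -6, and f(n) = -6·4^n.
f(4) = -6·4^4 = -1536.

-1536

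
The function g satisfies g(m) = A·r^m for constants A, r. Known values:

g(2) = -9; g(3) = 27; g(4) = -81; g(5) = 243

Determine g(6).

-729

Consecutive ratio: 27/(-9) = -3, and -81/27 = -3, so r = -3.
Then A·(-3)^2 = -9 gives A = -1, and g(m) = -1·(-3)^m.
g(6) = -1·(-3)^6 = -729.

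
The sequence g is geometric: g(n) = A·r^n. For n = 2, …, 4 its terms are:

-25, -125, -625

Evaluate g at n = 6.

Consecutive ratio: -125/(-25) = 5, and -625/(-125) = 5, so r = 5.
Then A·5^2 = -25 gives A = -1, and g(n) = -1·5^n.
g(6) = -1·5^6 = -15625.

-15625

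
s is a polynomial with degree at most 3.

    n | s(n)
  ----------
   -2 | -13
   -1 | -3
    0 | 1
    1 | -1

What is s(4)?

-43

Write s(n) = an³ + bn² + cn + d; the 4 given values yield a linear system in the 4 coefficients.
Solving, the leading coefficient vanishes, and s(n) = -3n² + n + 1.
Then s(4) = -43.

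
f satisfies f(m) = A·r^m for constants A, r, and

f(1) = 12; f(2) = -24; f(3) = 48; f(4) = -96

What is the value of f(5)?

192

Consecutive ratio: -24/12 = -2, and 48/(-24) = -2, so r = -2.
Then A·(-2)^1 = 12 gives A = -6, and f(m) = -6·(-2)^m.
f(5) = -6·(-2)^5 = 192.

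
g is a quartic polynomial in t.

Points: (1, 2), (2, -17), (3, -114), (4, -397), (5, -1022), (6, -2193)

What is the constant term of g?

3

First differences: -19, -97, -283, -625, -1171. Second differences: -78, -186, -342, -546. Third differences: -108, -156, -204. Fourth differences: -48, -48.
Level-4 differences are constant, so g has degree 4.
Fitting a degree-4 polynomial gives g(t) = -2t^4 + 2t³ - t² + 3.
The constant term is g(0) = 3.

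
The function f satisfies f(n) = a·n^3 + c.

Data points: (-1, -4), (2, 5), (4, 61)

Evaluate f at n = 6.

From f(-1) = -4 and f(2) = 5: -1a + c = -4 and 8a + c = 5.
Subtracting: 9a = 9, so a = 1; then c = -4 − 1·(-1) = -3.
So f(n) = 1n³ − 3, and f(6) = 213.

213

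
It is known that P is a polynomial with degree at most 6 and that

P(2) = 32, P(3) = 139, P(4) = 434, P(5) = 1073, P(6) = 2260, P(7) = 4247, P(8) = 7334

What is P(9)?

First differences: 107, 295, 639, 1187, 1987, 3087. Second differences: 188, 344, 548, 800, 1100. Third differences: 156, 204, 252, 300. Fourth differences: 48, 48, 48.
Level-4 differences are constant, so P has degree 4.
Fitting a degree-4 polynomial gives P(t) = 2t^4 - 2t³ + 2t² + 5t - 2.
Then P(9) = 11869.

11869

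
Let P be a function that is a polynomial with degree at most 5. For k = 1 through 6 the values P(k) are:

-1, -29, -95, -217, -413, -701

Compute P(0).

7

Write P(k) = ak^5 + bk^4 + ck³ + dk² + ek + p; the 6 given values yield a linear system in the 6 coefficients.
Solving, the top 2 coefficients vanish, and P(k) = -3k³ - k² - 4k + 7.
Then P(0) = 7.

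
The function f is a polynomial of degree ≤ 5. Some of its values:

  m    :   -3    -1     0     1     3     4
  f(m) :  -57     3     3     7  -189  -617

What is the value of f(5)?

Write f(m) = am^5 + bm^4 + cm³ + dm² + em + p; the 6 given values yield a linear system in the 6 coefficients.
Solving, the leading coefficient vanishes, and f(m) = -2m^4 - 3m³ + 4m² + 5m + 3.
Then f(5) = -1497.

-1497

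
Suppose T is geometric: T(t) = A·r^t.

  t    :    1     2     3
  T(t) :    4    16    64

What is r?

4

Consecutive ratio: 16/4 = 4, and 64/16 = 4, so r = 4.
Then A·4^1 = 4 gives A = 1, and T(t) = 1·4^t.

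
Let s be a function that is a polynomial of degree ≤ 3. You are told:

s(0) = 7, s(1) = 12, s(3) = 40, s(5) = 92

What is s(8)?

Write s(n) = an³ + bn² + cn + d; the 4 given values yield a linear system in the 4 coefficients.
Solving, the leading coefficient vanishes, and s(n) = 3n² + 2n + 7.
Then s(8) = 215.

215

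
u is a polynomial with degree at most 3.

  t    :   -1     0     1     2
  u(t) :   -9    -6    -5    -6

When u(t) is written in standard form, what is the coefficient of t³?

0

Write u(t) = at³ + bt² + ct + d; the 4 given values yield a linear system in the 4 coefficients.
Solving, the leading coefficient vanishes, and u(t) = -t² + 2t - 6.
The coefficient of t³ is 0.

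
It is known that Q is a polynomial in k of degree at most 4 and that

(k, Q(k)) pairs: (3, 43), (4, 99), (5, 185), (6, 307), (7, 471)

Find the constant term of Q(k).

-5

First differences: 56, 86, 122, 164. Second differences: 30, 36, 42. Third differences: 6, 6.
Level-3 differences are constant, so Q has degree 3.
Fitting a degree-3 polynomial gives Q(k) = k³ + 3k² - 2k - 5.
The constant term is Q(0) = -5.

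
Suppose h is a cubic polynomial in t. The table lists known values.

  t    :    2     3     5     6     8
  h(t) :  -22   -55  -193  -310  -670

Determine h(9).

Write h(t) = at³ + bt² + ct + d; the 5 given values yield a linear system in the 4 coefficients.
Solving, h(t) = -t³ - 2t² - 4t + 2.
Then h(9) = -925.

-925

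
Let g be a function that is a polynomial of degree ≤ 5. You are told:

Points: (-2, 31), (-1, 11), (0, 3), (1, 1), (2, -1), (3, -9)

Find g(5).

-67

First differences: -20, -8, -2, -2, -8. Second differences: 12, 6, 0, -6. Third differences: -6, -6, -6.
Level-3 differences are constant, so g has degree 3.
Fitting a degree-3 polynomial gives g(n) = -n³ + 3n² - 4n + 3.
Then g(5) = -67.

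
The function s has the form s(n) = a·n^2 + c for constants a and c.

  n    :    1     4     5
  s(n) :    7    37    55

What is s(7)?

103

From s(1) = 7 and s(4) = 37: 1a + c = 7 and 16a + c = 37.
Subtracting: 15a = 30, so a = 2; then c = 7 − 2·1 = 5.
So s(n) = 2n² + 5, and s(7) = 103.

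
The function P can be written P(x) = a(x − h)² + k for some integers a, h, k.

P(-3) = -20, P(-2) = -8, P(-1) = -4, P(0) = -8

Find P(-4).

-40

First differences 12, 4, -4; second difference -8 = 2a, so a = -4.
Expanding, the x-coefficient is −2ah = 8h; matching it to the data gives h = -1, and then k = -4.
So P(x) = -4(x + 1)² − 4.
P(-4) = -4·(-3)² − 4 = -40.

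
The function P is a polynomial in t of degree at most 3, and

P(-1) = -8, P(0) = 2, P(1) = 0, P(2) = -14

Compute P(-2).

First differences: 10, -2, -14. Second differences: -12, -12.
Level-2 differences are constant, so P has degree 2.
Fitting a degree-2 polynomial gives P(t) = -6t² + 4t + 2.
Then P(-2) = -30.

-30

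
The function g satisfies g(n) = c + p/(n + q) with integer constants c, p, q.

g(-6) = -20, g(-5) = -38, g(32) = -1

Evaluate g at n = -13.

(g(n) − c)(n + q) = p for each data point; the three points give a linear system in c and q, then p follows.
Solving: c = -2, q = 4, p = 36, so g(n) = -2 + 36/(n + 4).
Then g(-13) = -2 + 36/(-9) = -6.

-6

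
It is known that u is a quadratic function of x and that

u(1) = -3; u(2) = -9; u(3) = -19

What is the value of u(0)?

-1

Write u(x) = ax² + bx + c; the 3 given values yield a linear system in the 3 coefficients.
Solving, u(x) = -2x² - 1.
Then u(0) = -1.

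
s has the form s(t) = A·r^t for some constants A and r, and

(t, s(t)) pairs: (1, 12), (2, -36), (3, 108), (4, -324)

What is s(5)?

Consecutive ratio: -36/12 = -3, and 108/(-36) = -3, so r = -3.
Then A·(-3)^1 = 12 gives A = -4, and s(t) = -4·(-3)^t.
s(5) = -4·(-3)^5 = 972.

972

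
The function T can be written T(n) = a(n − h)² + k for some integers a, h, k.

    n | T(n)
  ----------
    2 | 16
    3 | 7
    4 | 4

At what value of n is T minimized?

First differences -9, -3; second difference 6 = 2a, so a = 3.
Expanding, the n-coefficient is −2ah = -6h; matching it to the data gives h = 4, and then k = 4.
So T(n) = 3(n − 4)² + 4.
Hence h = 4.

4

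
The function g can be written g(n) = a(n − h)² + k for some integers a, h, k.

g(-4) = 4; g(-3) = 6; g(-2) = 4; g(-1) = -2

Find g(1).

First differences 2, -2, -6; second difference -4 = 2a, so a = -2.
Expanding, the n-coefficient is −2ah = 4h; matching it to the data gives h = -3, and then k = 6.
So g(n) = -2(n + 3)² + 6.
g(1) = -2·4² + 6 = -26.

-26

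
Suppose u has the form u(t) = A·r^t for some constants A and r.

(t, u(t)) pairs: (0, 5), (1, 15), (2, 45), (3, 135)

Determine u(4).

405

Consecutive ratio: 15/5 = 3, and 45/15 = 3, so r = 3.
Then A·3^0 = 5 gives A = 5, and u(t) = 5·3^t.
u(4) = 5·3^4 = 405.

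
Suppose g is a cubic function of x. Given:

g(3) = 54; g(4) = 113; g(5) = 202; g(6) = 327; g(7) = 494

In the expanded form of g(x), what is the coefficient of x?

1

First differences: 59, 89, 125, 167. Second differences: 30, 36, 42. Third differences: 6, 6.
Level-3 differences are constant, so g has degree 3.
Fitting a degree-3 polynomial gives g(x) = x³ + 3x² + x - 3.
The coefficient of x is 1.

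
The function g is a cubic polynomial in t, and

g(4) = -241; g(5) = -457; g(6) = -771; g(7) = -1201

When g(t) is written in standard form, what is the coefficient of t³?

Write g(t) = at³ + bt² + ct + d; the 4 given values yield a linear system in the 4 coefficients.
Solving, g(t) = -3t³ - 4t² + 3t + 3.
The coefficient of t³ is -3.

-3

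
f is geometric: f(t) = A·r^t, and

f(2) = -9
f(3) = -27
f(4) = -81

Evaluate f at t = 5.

Consecutive ratio: -27/(-9) = 3, and -81/(-27) = 3, so r = 3.
Then A·3^2 = -9 gives A = -1, and f(t) = -1·3^t.
f(5) = -1·3^5 = -243.

-243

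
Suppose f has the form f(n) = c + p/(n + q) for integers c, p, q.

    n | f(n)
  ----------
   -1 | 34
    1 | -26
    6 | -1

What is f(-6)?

(f(n) − c)(n + q) = p for each data point; the three points give a linear system in c and q, then p follows.
Solving: c = 4, q = 0, p = -30, so f(n) = 4 − 30/(n + 0).
Then f(-6) = 4 − 30/(-6) = 9.

9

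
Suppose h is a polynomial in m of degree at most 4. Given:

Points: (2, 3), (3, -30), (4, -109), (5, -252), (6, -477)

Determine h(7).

-802

First differences: -33, -79, -143, -225. Second differences: -46, -64, -82. Third differences: -18, -18.
Level-3 differences are constant, so h has degree 3.
Fitting a degree-3 polynomial gives h(m) = -3m³ + 4m² + 4m + 3.
Then h(7) = -802.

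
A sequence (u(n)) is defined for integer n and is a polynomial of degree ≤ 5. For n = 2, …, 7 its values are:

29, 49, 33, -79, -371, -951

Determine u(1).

9

First differences: 20, -16, -112, -292, -580. Second differences: -36, -96, -180, -288. Third differences: -60, -84, -108. Fourth differences: -24, -24.
Level-4 differences are constant, so u has degree 4.
Fitting a degree-4 polynomial gives u(n) = -n^4 + 4n³ + n² + 4n + 1.
Then u(1) = 9.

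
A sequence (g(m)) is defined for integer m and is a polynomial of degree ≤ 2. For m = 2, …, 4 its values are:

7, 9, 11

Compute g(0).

3

First differences: 2, 2.
Level-1 differences are constant, so g has degree 1.
Fitting a degree-1 polynomial gives g(m) = 2m + 3.
Then g(0) = 3.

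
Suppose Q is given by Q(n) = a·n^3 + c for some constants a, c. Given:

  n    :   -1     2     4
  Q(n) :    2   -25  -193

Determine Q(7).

From Q(-1) = 2 and Q(2) = -25: -1a + c = 2 and 8a + c = -25.
Subtracting: 9a = -27, so a = -3; then c = 2 − (-3)·(-1) = -1.
So Q(n) = -3n³ − 1, and Q(7) = -1030.

-1030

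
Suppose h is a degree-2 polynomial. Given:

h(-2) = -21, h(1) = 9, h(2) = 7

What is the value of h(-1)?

-5

Write h(k) = ak² + bk + c; the 3 given values yield a linear system in the 3 coefficients.
Solving, h(k) = -3k² + 7k + 5.
Then h(-1) = -5.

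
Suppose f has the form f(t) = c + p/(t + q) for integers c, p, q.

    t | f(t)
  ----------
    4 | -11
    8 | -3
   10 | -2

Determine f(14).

(f(t) − c)(t + q) = p for each data point; the three points give a linear system in c and q, then p follows.
Solving: c = 1, q = -2, p = -24, so f(t) = 1 − 24/(t − 2).
Then f(14) = 1 − 24/12 = -1.

-1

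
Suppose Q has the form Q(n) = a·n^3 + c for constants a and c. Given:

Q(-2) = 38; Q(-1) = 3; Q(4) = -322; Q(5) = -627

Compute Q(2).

From Q(-2) = 38 and Q(-1) = 3: -8a + c = 38 and -1a + c = 3.
Subtracting: 7a = -35, so a = -5; then c = 38 − (-5)·(-8) = -2.
So Q(n) = -5n³ − 2, and Q(2) = -42.

-42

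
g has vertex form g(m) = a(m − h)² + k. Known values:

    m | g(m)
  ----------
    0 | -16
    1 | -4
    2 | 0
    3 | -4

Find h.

First differences 12, 4, -4; second difference -8 = 2a, so a = -4.
Expanding, the m-coefficient is −2ah = 8h; matching it to the data gives h = 2, and then k = 0.
So g(m) = -4(m − 2)² + 0.
Hence h = 2.

2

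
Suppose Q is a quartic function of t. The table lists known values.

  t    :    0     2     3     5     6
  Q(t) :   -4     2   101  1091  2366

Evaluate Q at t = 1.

Write Q(t) = at^4 + bt³ + ct² + dt + e; the 5 given values yield a linear system in the 5 coefficients.
Solving, Q(t) = 2t^4 - 6t² - t - 4.
Then Q(1) = -9.

-9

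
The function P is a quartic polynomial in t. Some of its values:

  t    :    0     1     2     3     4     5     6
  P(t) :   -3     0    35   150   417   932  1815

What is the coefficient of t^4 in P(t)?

1

Write P(t) = at^4 + bt³ + ct² + dt + e; the 7 given values yield a linear system in the 5 coefficients.
Solving, P(t) = t^4 + 2t³ + 3t² - 3t - 3.
The coefficient of t^4 is 1.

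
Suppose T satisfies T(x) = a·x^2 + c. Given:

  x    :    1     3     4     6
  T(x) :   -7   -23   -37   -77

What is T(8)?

-133

From T(1) = -7 and T(3) = -23: 1a + c = -7 and 9a + c = -23.
Subtracting: 8a = -16, so a = -2; then c = -7 − (-2)·1 = -5.
So T(x) = -2x² − 5, and T(8) = -133.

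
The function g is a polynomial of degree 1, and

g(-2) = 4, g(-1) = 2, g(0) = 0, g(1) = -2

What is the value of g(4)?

First differences: -2, -2, -2.
Level-1 differences are constant, so g has degree 1.
Fitting a degree-1 polynomial gives g(m) = -2m.
Then g(4) = -8.

-8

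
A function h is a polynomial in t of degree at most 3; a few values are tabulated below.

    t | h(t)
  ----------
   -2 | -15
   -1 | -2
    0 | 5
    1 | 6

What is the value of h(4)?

-27

First differences: 13, 7, 1. Second differences: -6, -6.
Level-2 differences are constant, so h has degree 2.
Fitting a degree-2 polynomial gives h(t) = -3t² + 4t + 5.
Then h(4) = -27.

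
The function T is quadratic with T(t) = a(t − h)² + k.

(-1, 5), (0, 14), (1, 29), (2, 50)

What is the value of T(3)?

77

First differences 9, 15, 21; second difference 6 = 2a, so a = 3.
Expanding, the t-coefficient is −2ah = -6h; matching it to the data gives h = -2, and then k = 2.
So T(t) = 3(t + 2)² + 2.
T(3) = 3·5² + 2 = 77.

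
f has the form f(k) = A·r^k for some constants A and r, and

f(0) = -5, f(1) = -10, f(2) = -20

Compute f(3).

-40

Consecutive ratio: -10/(-5) = 2, and -20/(-10) = 2, so r = 2.
Then A·2^0 = -5 gives A = -5, and f(k) = -5·2^k.
f(3) = -5·2^3 = -40.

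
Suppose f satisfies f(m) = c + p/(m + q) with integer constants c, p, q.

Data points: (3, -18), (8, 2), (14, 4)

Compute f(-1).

14

(f(m) − c)(m + q) = p for each data point; the three points give a linear system in c and q, then p follows.
Solving: c = 6, q = -2, p = -24, so f(m) = 6 − 24/(m − 2).
Then f(-1) = 6 − 24/(-3) = 14.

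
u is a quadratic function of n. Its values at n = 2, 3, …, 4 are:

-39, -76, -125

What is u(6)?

Write u(n) = an² + bn + c; the 3 given values yield a linear system in the 3 coefficients.
Solving, u(n) = -6n² - 7n - 1.
Then u(6) = -259.

-259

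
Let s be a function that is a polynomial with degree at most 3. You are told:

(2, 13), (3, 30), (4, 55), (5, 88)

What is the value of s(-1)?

First differences: 17, 25, 33. Second differences: 8, 8.
Level-2 differences are constant, so s has degree 2.
Fitting a degree-2 polynomial gives s(t) = 4t² - 3t + 3.
Then s(-1) = 10.

10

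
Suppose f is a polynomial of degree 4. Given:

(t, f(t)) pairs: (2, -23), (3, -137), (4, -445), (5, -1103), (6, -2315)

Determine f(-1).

-5

Write f(t) = at^4 + bt³ + ct² + dt + e; the 5 given values yield a linear system in the 5 coefficients.
Solving, f(t) = -2t^4 + 2t³ - 5t² + 3t + 7.
Then f(-1) = -5.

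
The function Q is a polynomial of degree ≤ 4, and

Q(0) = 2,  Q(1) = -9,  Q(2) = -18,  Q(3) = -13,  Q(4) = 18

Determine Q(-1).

3

First differences: -11, -9, 5, 31. Second differences: 2, 14, 26. Third differences: 12, 12.
Level-3 differences are constant, so Q has degree 3.
Fitting a degree-3 polynomial gives Q(t) = 2t³ - 5t² - 8t + 2.
Then Q(-1) = 3.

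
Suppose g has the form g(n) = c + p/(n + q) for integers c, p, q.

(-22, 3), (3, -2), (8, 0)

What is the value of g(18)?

(g(n) − c)(n + q) = p for each data point; the three points give a linear system in c and q, then p follows.
Solving: c = 2, q = 2, p = -20, so g(n) = 2 − 20/(n + 2).
Then g(18) = 2 − 20/20 = 1.

1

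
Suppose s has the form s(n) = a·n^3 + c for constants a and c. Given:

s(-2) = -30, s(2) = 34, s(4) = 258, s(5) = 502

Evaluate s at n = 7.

1374

From s(-2) = -30 and s(2) = 34: -8a + c = -30 and 8a + c = 34.
Subtracting: 16a = 64, so a = 4; then c = -30 − 4·(-8) = 2.
So s(n) = 4n³ + 2, and s(7) = 1374.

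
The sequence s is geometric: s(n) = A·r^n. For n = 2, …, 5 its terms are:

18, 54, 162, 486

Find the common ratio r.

Consecutive ratio: 54/18 = 3, and 162/54 = 3, so r = 3.
Then A·3^2 = 18 gives A = 2, and s(n) = 2·3^n.

3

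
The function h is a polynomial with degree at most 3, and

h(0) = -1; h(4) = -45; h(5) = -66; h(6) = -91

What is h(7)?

Write h(m) = am³ + bm² + cm + d; the 4 given values yield a linear system in the 4 coefficients.
Solving, the leading coefficient vanishes, and h(m) = -2m² - 3m - 1.
Then h(7) = -120.

-120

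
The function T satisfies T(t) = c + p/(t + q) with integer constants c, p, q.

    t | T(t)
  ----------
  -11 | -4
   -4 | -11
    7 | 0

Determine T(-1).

16

(T(t) − c)(t + q) = p for each data point; the three points give a linear system in c and q, then p follows.
Solving: c = -2, q = 2, p = 18, so T(t) = -2 + 18/(t + 2).
Then T(-1) = -2 + 18/1 = 16.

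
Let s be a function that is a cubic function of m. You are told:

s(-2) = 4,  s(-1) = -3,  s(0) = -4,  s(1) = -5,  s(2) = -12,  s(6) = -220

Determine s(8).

Write s(m) = am³ + bm² + cm + d; the 6 given values yield a linear system in the 4 coefficients.
Solving, s(m) = -m³ - 4.
Then s(8) = -516.

-516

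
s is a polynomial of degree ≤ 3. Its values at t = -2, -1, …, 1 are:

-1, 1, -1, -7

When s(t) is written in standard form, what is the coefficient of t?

-4

First differences: 2, -2, -6. Second differences: -4, -4.
Level-2 differences are constant, so s has degree 2.
Fitting a degree-2 polynomial gives s(t) = -2t² - 4t - 1.
The coefficient of t is -4.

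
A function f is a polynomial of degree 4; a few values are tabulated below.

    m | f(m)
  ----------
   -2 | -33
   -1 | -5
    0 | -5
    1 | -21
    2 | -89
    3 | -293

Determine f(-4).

First differences: 28, 0, -16, -68, -204. Second differences: -28, -16, -52, -136. Third differences: 12, -36, -84. Fourth differences: -48, -48.
Level-4 differences are constant, so f has degree 4.
Fitting a degree-4 polynomial gives f(m) = -2m^4 - 2m³ - 6m² - 6m - 5.
Then f(-4) = -461.

-461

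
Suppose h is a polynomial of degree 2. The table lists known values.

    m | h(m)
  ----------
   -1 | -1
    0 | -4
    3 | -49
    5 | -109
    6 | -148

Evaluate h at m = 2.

-28

Write h(m) = am² + bm + c; the 5 given values yield a linear system in the 3 coefficients.
Solving, h(m) = -3m² - 6m - 4.
Then h(2) = -28.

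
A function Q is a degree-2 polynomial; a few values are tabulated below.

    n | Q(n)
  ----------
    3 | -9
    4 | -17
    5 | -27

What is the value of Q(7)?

-53

Write Q(n) = an² + bn + c; the 3 given values yield a linear system in the 3 coefficients.
Solving, Q(n) = -n² - n + 3.
Then Q(7) = -53.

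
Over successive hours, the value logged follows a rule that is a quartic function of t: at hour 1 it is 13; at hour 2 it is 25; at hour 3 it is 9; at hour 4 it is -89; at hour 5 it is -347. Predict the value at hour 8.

Write the value at t as T(t).
Write T(t) = at^4 + bt³ + ct² + dt + e; the 5 given values yield a linear system in the 5 coefficients.
Solving, T(t) = -t^4 + t³ + 5t² + 5t + 3.
Then T(8) = -3221.

-3221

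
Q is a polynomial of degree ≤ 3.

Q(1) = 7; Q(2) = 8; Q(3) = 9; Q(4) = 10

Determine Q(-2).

4

First differences: 1, 1, 1.
Level-1 differences are constant, so Q has degree 1.
Fitting a degree-1 polynomial gives Q(t) = t + 6.
Then Q(-2) = 4.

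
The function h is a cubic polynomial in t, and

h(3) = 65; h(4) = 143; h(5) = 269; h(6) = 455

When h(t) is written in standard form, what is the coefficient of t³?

Write h(t) = at³ + bt² + ct + d; the 4 given values yield a linear system in the 4 coefficients.
Solving, h(t) = 2t³ + 4t - 1.
The coefficient of t³ is 2.

2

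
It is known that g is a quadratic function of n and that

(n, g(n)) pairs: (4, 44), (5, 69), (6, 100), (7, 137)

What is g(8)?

180

First differences: 25, 31, 37. Second differences: 6, 6.
Level-2 differences are constant, so g has degree 2.
Fitting a degree-2 polynomial gives g(n) = 3n² - 2n + 4.
Then g(8) = 180.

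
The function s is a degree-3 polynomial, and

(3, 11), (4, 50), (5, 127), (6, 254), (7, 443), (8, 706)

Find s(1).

Write s(t) = at³ + bt² + ct + d; the 6 given values yield a linear system in the 4 coefficients.
Solving, s(t) = 2t³ - 5t² + 2.
Then s(1) = -1.

-1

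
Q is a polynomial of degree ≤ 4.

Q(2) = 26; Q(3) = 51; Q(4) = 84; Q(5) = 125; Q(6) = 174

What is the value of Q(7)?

First differences: 25, 33, 41, 49. Second differences: 8, 8, 8.
Level-2 differences are constant, so Q has degree 2.
Fitting a degree-2 polynomial gives Q(n) = 4n² + 5n.
Then Q(7) = 231.

231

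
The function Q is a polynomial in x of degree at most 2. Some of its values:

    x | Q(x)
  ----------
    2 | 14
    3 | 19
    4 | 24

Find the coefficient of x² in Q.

0

First differences: 5, 5.
Level-1 differences are constant, so Q has degree 1.
Fitting a degree-1 polynomial gives Q(x) = 5x + 4.
The coefficient of x² is 0.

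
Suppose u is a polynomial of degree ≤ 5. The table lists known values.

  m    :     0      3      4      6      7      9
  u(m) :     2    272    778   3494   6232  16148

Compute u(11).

Write u(m) = am^5 + bm^4 + cm³ + dm² + em + p; the 6 given values yield a linear system in the 6 coefficients.
Solving, the leading coefficient vanishes, and u(m) = 2m^4 + 4m³ + 2m² - 6m + 2.
Then u(11) = 34784.

34784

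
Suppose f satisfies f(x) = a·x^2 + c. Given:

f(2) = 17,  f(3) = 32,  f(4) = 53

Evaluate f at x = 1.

8

From f(2) = 17 and f(3) = 32: 4a + c = 17 and 9a + c = 32.
Subtracting: 5a = 15, so a = 3; then c = 17 − 3·4 = 5.
So f(x) = 3x² + 5, and f(1) = 8.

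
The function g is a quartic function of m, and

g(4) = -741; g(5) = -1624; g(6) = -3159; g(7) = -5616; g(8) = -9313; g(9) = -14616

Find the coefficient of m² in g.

-9

First differences: -883, -1535, -2457, -3697, -5303. Second differences: -652, -922, -1240, -1606. Third differences: -270, -318, -366. Fourth differences: -48, -48.
Level-4 differences are constant, so g has degree 4.
Fitting a degree-4 polynomial gives g(m) = -2m^4 - m³ - 9m² - 3m - 9.
The coefficient of m² is -9.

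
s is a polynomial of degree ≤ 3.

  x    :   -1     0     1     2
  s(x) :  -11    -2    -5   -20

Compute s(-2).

First differences: 9, -3, -15. Second differences: -12, -12.
Level-2 differences are constant, so s has degree 2.
Fitting a degree-2 polynomial gives s(x) = -6x² + 3x - 2.
Then s(-2) = -32.

-32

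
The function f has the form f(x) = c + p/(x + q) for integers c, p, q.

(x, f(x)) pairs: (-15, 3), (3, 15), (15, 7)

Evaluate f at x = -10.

(f(x) − c)(x + q) = p for each data point; the three points give a linear system in c and q, then p follows.
Solving: c = 5, q = 0, p = 30, so f(x) = 5 + 30/(x + 0).
Then f(-10) = 5 + 30/(-10) = 2.

2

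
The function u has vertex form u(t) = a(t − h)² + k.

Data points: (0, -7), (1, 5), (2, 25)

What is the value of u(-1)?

-11

First differences 12, 20; second difference 8 = 2a, so a = 4.
Expanding, the t-coefficient is −2ah = -8h; matching it to the data gives h = -1, and then k = -11.
So u(t) = 4(t + 1)² − 11.
u(-1) = 4·0² − 11 = -11.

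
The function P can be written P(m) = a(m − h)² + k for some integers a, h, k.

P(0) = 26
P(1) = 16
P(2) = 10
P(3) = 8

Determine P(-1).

40

First differences -10, -6, -2; second difference 4 = 2a, so a = 2.
Expanding, the m-coefficient is −2ah = -4h; matching it to the data gives h = 3, and then k = 8.
So P(m) = 2(m − 3)² + 8.
P(-1) = 2·(-4)² + 8 = 40.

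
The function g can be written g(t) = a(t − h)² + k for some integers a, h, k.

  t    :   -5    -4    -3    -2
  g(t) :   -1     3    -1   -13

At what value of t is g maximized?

-4

First differences 4, -4, -12; second difference -8 = 2a, so a = -4.
Expanding, the t-coefficient is −2ah = 8h; matching it to the data gives h = -4, and then k = 3.
So g(t) = -4(t + 4)² + 3.
Hence h = -4.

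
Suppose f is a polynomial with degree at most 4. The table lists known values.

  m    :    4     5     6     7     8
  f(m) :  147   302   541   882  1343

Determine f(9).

First differences: 155, 239, 341, 461. Second differences: 84, 102, 120. Third differences: 18, 18.
Level-3 differences are constant, so f has degree 3.
Fitting a degree-3 polynomial gives f(m) = 3m³ - 3m² - m + 7.
Then f(9) = 1942.

1942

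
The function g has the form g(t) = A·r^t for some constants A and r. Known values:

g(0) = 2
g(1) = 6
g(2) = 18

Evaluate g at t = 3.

54

Consecutive ratio: 6/2 = 3, and 18/6 = 3, so r = 3.
Then A·3^0 = 2 gives A = 2, and g(t) = 2·3^t.
g(3) = 2·3^3 = 54.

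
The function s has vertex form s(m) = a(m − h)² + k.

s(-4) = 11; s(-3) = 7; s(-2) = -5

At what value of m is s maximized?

-4

First differences -4, -12; second difference -8 = 2a, so a = -4.
Expanding, the m-coefficient is −2ah = 8h; matching it to the data gives h = -4, and then k = 11.
So s(m) = -4(m + 4)² + 11.
Hence h = -4.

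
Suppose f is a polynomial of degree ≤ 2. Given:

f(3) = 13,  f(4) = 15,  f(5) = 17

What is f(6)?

19

First differences: 2, 2.
Level-1 differences are constant, so f has degree 1.
Fitting a degree-1 polynomial gives f(x) = 2x + 7.
Then f(6) = 19.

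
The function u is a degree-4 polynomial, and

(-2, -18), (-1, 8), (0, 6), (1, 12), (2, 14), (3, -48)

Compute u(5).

First differences: 26, -2, 6, 2, -62. Second differences: -28, 8, -4, -64. Third differences: 36, -12, -60. Fourth differences: -48, -48.
Level-4 differences are constant, so u has degree 4.
Fitting a degree-4 polynomial gives u(t) = -2t^4 + 2t³ + 6t² + 6.
Then u(5) = -844.

-844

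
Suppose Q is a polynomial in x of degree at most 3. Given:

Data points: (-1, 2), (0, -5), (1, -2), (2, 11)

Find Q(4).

67

First differences: -7, 3, 13. Second differences: 10, 10.
Level-2 differences are constant, so Q has degree 2.
Fitting a degree-2 polynomial gives Q(x) = 5x² - 2x - 5.
Then Q(4) = 67.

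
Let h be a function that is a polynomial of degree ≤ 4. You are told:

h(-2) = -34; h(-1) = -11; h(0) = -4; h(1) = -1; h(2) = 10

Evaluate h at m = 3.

First differences: 23, 7, 3, 11. Second differences: -16, -4, 8. Third differences: 12, 12.
Level-3 differences are constant, so h has degree 3.
Fitting a degree-3 polynomial gives h(m) = 2m³ - 2m² + 3m - 4.
Then h(3) = 41.

41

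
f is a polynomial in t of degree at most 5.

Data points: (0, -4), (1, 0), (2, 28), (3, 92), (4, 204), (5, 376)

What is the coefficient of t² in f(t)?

First differences: 4, 28, 64, 112, 172. Second differences: 24, 36, 48, 60. Third differences: 12, 12, 12.
Level-3 differences are constant, so f has degree 3.
Fitting a degree-3 polynomial gives f(t) = 2t³ + 6t² - 4t - 4.
The coefficient of t² is 6.

6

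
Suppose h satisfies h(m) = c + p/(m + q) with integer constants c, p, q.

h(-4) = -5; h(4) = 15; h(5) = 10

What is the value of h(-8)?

-3

(h(m) − c)(m + q) = p for each data point; the three points give a linear system in c and q, then p follows.
Solving: c = 0, q = -2, p = 30, so h(m) = 30/(m − 2).
Then h(-8) = 0 + 30/(-10) = -3.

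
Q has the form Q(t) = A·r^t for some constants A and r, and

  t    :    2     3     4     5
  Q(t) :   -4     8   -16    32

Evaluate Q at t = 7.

Consecutive ratio: 8/(-4) = -2, and -16/8 = -2, so r = -2.
Then A·(-2)^2 = -4 gives A = -1, and Q(t) = -1·(-2)^t.
Q(7) = -1·(-2)^7 = 128.

128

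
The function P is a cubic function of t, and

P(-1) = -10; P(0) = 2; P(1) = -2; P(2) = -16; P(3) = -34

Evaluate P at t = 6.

-52

Write P(t) = at³ + bt² + ct + d; the 5 given values yield a linear system in the 4 coefficients.
Solving, P(t) = t³ - 8t² + 3t + 2.
Then P(6) = -52.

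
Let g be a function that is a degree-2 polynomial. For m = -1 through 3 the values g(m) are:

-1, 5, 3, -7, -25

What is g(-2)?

First differences: 6, -2, -10, -18. Second differences: -8, -8, -8.
Level-2 differences are constant, so g has degree 2.
Fitting a degree-2 polynomial gives g(m) = -4m² + 2m + 5.
Then g(-2) = -15.

-15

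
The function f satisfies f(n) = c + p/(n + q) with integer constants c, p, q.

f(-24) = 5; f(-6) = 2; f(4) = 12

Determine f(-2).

-6

(f(n) − c)(n + q) = p for each data point; the three points give a linear system in c and q, then p follows.
Solving: c = 6, q = 0, p = 24, so f(n) = 6 + 24/(n + 0).
Then f(-2) = 6 + 24/(-2) = -6.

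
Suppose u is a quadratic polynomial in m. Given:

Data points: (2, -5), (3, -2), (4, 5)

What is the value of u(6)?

31

Write u(m) = am² + bm + c; the 3 given values yield a linear system in the 3 coefficients.
Solving, u(m) = 2m² - 7m + 1.
Then u(6) = 31.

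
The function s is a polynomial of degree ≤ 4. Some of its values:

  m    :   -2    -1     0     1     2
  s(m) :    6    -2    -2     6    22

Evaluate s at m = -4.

46

First differences: -8, 0, 8, 16. Second differences: 8, 8, 8.
Level-2 differences are constant, so s has degree 2.
Fitting a degree-2 polynomial gives s(m) = 4m² + 4m - 2.
Then s(-4) = 46.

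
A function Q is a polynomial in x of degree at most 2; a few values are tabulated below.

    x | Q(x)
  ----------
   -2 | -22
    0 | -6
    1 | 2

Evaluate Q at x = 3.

Write Q(x) = ax² + bx + c; the 3 given values yield a linear system in the 3 coefficients.
Solving, the leading coefficient vanishes, and Q(x) = 8x - 6.
Then Q(3) = 18.

18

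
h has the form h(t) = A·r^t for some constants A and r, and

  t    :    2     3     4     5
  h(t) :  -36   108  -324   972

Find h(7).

8748

Consecutive ratio: 108/(-36) = -3, and -324/108 = -3, so r = -3.
Then A·(-3)^2 = -36 gives A = -4, and h(t) = -4·(-3)^t.
h(7) = -4·(-3)^7 = 8748.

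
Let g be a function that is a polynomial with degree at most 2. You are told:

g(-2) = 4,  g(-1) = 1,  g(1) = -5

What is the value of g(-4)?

Write g(m) = am² + bm + c; the 3 given values yield a linear system in the 3 coefficients.
Solving, the leading coefficient vanishes, and g(m) = -3m - 2.
Then g(-4) = 10.

10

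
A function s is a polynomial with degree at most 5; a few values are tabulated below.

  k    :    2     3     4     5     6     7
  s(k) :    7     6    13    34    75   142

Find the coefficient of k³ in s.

1

Write s(k) = ak^5 + bk^4 + ck³ + dk² + ek + p; the 6 given values yield a linear system in the 6 coefficients.
Solving, the top 2 coefficients vanish, and s(k) = k³ - 5k² + 5k + 9.
The coefficient of k³ is 1.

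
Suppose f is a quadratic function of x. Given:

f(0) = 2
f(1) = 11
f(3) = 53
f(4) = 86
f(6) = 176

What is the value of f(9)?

Write f(x) = ax² + bx + c; the 5 given values yield a linear system in the 3 coefficients.
Solving, f(x) = 4x² + 5x + 2.
Then f(9) = 371.

371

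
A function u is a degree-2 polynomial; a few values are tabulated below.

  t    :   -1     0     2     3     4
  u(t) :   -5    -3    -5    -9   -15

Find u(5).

Write u(t) = at² + bt + c; the 5 given values yield a linear system in the 3 coefficients.
Solving, u(t) = -t² + t - 3.
Then u(5) = -23.

-23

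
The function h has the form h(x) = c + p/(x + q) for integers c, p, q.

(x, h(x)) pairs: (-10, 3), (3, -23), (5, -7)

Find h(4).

-11

(h(x) − c)(x + q) = p for each data point; the three points give a linear system in c and q, then p follows.
Solving: c = 1, q = -2, p = -24, so h(x) = 1 − 24/(x − 2).
Then h(4) = 1 − 24/2 = -11.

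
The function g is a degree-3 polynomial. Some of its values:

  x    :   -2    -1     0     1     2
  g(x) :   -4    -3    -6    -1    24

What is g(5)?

First differences: 1, -3, 5, 25. Second differences: -4, 8, 20. Third differences: 12, 12.
Level-3 differences are constant, so g has degree 3.
Fitting a degree-3 polynomial gives g(x) = 2x³ + 4x² - x - 6.
Then g(5) = 339.

339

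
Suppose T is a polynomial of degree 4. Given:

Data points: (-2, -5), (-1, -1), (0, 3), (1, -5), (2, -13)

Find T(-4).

Write T(m) = am^4 + bm³ + cm² + dm + e; the 5 given values yield a linear system in the 5 coefficients.
Solving, T(m) = m^4 - 7m² - 2m + 3.
Then T(-4) = 155.

155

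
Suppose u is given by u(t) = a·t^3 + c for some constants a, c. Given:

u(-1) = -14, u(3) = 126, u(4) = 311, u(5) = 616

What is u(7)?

1706

From u(-1) = -14 and u(3) = 126: -1a + c = -14 and 27a + c = 126.
Subtracting: 28a = 140, so a = 5; then c = -14 − 5·(-1) = -9.
So u(t) = 5t³ − 9, and u(7) = 1706.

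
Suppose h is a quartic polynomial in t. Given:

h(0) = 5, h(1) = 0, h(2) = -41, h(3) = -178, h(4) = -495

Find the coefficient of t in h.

Write h(t) = at^4 + bt³ + ct² + dt + e; the 5 given values yield a linear system in the 5 coefficients.
Solving, h(t) = -t^4 - 4t³ + t² - t + 5.
The coefficient of t is -1.

-1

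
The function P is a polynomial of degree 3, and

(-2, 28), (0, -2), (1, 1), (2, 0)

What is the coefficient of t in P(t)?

Write P(t) = at³ + bt² + ct + d; the 4 given values yield a linear system in the 4 coefficients.
Solving, P(t) = -2t³ + 4t² + t - 2.
The coefficient of t is 1.

1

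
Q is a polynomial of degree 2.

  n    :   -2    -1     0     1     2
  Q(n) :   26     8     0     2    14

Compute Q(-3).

54

First differences: -18, -8, 2, 12. Second differences: 10, 10, 10.
Level-2 differences are constant, so Q has degree 2.
Fitting a degree-2 polynomial gives Q(n) = 5n² - 3n.
Then Q(-3) = 54.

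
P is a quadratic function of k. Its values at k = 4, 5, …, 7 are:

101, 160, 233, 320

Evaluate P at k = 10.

First differences: 59, 73, 87. Second differences: 14, 14.
Level-2 differences are constant, so P has degree 2.
Fitting a degree-2 polynomial gives P(k) = 7k² - 4k + 5.
Then P(10) = 665.

665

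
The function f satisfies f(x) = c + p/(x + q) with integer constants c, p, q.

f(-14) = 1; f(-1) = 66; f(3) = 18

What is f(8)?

12

(f(x) − c)(x + q) = p for each data point; the three points give a linear system in c and q, then p follows.
Solving: c = 6, q = 2, p = 60, so f(x) = 6 + 60/(x + 2).
Then f(8) = 6 + 60/10 = 12.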